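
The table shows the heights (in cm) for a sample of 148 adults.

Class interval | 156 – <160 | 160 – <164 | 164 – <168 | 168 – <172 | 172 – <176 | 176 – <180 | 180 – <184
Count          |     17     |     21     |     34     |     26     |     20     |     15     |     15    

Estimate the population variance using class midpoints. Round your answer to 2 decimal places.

51.79

Midpoints: 158, 162, 166, 170, 174, 178, 182
n = 148, Σfm = 25032, mean = 169.1351
Σfm² = 4241456
Σf(m − x̄)² = Σfm² − (Σfm)²/n = 4241456 − 25032²/148 = 7665.2973
Population variance = 7665.2973 / 148 = 51.7925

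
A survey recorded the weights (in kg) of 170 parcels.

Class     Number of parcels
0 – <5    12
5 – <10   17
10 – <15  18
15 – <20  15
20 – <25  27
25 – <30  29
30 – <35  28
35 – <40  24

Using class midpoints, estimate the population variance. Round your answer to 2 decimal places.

Midpoints: 2.5, 7.5, 12.5, 17.5, 22.5, 27.5, 32.5, 37.5
n = 170, Σfm = 3860, mean = 22.7059
Σfm² = 107362.5
Σf(m − x̄)² = Σfm² − (Σfm)²/n = 107362.5 − 3860²/170 = 19717.7941
Population variance = 19717.7941 / 170 = 115.9870

115.99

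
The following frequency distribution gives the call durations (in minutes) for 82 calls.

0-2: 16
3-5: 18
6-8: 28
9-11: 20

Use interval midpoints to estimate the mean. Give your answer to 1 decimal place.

Midpoints: 1, 4, 7, 10
Σfm = 16×1 + 18×4 + 28×7 + 20×10 = 484
n = Σf = 82
Mean = 484 / 82 = 5.9024

5.9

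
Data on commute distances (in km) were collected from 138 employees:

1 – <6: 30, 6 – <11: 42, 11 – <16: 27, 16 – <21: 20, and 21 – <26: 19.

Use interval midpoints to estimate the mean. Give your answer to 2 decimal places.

11.91

Midpoints: 3.5, 8.5, 13.5, 18.5, 23.5
Σfm = 30×3.5 + 42×8.5 + 27×13.5 + 20×18.5 + 19×23.5 = 1643
n = Σf = 138
Mean = 1643 / 138 = 11.9058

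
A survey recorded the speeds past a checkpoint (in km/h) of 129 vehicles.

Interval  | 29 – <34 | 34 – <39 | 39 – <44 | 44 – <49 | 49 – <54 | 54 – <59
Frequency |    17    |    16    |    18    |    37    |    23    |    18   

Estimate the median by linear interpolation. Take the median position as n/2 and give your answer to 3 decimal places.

45.824

Cumulative frequencies: 17, 33, 51, 88, 111, 129
n = 129; position = n/2 = 64.5.
This falls in the class 44 – <49: L = 44, F = 51, f = 37, h = 5.
Median ≈ 44 + ((64.5 − 51) / 37) × 5 = 45.8243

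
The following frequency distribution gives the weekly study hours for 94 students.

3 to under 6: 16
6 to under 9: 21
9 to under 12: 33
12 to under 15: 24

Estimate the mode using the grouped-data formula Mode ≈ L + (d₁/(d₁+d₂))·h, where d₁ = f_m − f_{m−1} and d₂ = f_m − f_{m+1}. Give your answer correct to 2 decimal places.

10.71

Modal class: 9 to under 12 (highest frequency 33).
d₁ = 33 − 21 = 12, d₂ = 33 − 24 = 9
Mode ≈ 9 + (12/(12+9)) × 3 = 9 + 1.7143 = 10.7143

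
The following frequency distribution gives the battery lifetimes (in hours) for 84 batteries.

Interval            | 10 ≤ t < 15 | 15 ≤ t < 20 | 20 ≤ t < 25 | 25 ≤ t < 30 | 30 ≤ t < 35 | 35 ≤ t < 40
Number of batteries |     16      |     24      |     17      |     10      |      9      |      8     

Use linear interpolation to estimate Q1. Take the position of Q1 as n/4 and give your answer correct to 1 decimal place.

Cumulative frequencies: 16, 40, 57, 67, 76, 84
n = 84; position = n/4 = 21.
This falls in the class 15 ≤ t < 20: L = 15, F = 16, f = 24, h = 5.
Lower quartile ≈ 15 + ((21 − 16) / 24) × 5 = 16.0417

16.0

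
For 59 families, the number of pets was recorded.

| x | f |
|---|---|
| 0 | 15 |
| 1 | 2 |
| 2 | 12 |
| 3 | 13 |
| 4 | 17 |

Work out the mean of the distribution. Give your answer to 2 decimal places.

2.25

Values: 0, 1, 2, 3, 4
Σfx = 15×0 + 2×1 + 12×2 + 13×3 + 17×4 = 133
n = Σf = 59
Mean = 133 / 59 = 2.2542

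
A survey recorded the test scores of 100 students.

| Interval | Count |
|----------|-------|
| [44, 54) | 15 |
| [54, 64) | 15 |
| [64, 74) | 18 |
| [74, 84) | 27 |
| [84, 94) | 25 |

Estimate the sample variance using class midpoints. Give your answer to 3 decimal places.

193.697

Midpoints: 49, 59, 69, 79, 89
n = 100, Σfm = 7220, mean = 72.2000
Σfm² = 540460
Σf(m − x̄)² = Σfm² − (Σfm)²/n = 540460 − 7220²/100 = 19176.0000
Sample variance = 19176.0000 / 99 = 193.6970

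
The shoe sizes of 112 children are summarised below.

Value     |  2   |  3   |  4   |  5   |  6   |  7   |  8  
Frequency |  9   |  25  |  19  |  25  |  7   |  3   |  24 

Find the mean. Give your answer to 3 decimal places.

Values: 2, 3, 4, 5, 6, 7, 8
Σfx = 9×2 + 25×3 + 19×4 + 25×5 + 7×6 + 3×7 + 24×8 = 549
n = Σf = 112
Mean = 549 / 112 = 4.9018

4.902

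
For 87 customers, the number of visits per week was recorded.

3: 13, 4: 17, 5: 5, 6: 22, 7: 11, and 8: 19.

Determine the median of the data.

Cumulative frequencies: 13, 30, 35, 57, 68, 87
n = 87, so the median is the value in position (n+1)/2 = 44.
Position 44 falls at value 6.

6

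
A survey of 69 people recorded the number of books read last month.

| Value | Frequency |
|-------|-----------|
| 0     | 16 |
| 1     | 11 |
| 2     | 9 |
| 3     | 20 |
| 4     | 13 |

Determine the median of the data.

Cumulative frequencies: 16, 27, 36, 56, 69
n = 69, so the median is the value in position (n+1)/2 = 35.
Position 35 falls at value 2.

2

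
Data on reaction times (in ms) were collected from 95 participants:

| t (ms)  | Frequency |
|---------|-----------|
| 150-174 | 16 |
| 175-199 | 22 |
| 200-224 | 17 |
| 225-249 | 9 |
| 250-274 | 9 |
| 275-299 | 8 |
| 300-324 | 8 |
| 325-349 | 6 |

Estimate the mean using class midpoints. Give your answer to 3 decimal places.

Midpoints: 162, 187, 212, 237, 262, 287, 312, 337
Σfm = 16×162 + 22×187 + 17×212 + 9×237 + 9×262 + 8×287 + 8×312 + 6×337 = 21615
n = Σf = 95
Mean = 21615 / 95 = 227.5263

227.526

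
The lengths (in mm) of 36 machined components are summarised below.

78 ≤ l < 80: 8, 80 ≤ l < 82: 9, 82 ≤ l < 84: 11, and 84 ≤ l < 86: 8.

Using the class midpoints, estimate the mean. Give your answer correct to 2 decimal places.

Midpoints: 79, 81, 83, 85
Σfm = 8×79 + 9×81 + 11×83 + 8×85 = 2954
n = Σf = 36
Mean = 2954 / 36 = 82.0556

82.06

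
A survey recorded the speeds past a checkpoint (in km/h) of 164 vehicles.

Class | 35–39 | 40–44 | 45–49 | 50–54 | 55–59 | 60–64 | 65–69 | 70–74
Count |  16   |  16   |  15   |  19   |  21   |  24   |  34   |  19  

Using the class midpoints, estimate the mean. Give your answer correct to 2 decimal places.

Midpoints: 37, 42, 47, 52, 57, 62, 67, 72
Σfm = 16×37 + 16×42 + 15×47 + 19×52 + 21×57 + 24×62 + 34×67 + 19×72 = 9288
n = Σf = 164
Mean = 9288 / 164 = 56.6341

56.63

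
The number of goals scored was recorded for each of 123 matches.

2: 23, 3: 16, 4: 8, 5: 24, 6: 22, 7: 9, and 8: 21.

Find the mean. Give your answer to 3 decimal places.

4.951

Values: 2, 3, 4, 5, 6, 7, 8
Σfx = 23×2 + 16×3 + 8×4 + 24×5 + 22×6 + 9×7 + 21×8 = 609
n = Σf = 123
Mean = 609 / 123 = 4.9512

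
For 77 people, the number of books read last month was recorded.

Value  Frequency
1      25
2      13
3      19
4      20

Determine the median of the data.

Cumulative frequencies: 25, 38, 57, 77
n = 77, so the median is the value in position (n+1)/2 = 39.
Position 39 falls at value 3.

3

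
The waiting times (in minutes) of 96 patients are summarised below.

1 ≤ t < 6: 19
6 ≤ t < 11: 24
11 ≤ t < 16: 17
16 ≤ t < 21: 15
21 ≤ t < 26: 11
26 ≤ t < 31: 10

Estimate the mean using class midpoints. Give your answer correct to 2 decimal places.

13.76

Midpoints: 3.5, 8.5, 13.5, 18.5, 23.5, 28.5
Σfm = 19×3.5 + 24×8.5 + 17×13.5 + 15×18.5 + 11×23.5 + 10×28.5 = 1321
n = Σf = 96
Mean = 1321 / 96 = 13.7604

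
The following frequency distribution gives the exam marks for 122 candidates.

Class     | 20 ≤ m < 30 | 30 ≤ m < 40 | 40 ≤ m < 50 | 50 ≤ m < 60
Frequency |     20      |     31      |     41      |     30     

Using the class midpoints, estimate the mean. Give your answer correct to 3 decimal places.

41.639

Midpoints: 25, 35, 45, 55
Σfm = 20×25 + 31×35 + 41×45 + 30×55 = 5080
n = Σf = 122
Mean = 5080 / 122 = 41.6393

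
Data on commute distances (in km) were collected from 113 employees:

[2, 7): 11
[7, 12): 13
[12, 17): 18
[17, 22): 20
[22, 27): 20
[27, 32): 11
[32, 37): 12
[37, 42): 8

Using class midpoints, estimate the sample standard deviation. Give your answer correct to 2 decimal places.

10.13

Midpoints: 4.5, 9.5, 14.5, 19.5, 24.5, 29.5, 34.5, 39.5
n = 113, Σfm = 2368.5, mean = 20.9602
Σfm² = 61128.25
Σf(m − x̄)² = Σfm² − (Σfm)²/n = 61128.25 − 2368.5²/113 = 11484.0708
Sample variance = 11484.0708 / 112 = 102.5363
Standard deviation = √102.5363 = 10.1260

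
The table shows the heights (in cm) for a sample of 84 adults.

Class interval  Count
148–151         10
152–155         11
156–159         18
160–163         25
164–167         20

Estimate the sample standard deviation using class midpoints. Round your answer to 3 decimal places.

Midpoints: 149.5, 153.5, 157.5, 161.5, 165.5
n = 84, Σfm = 13366, mean = 159.1190
Σfm² = 2129061
Σf(m − x̄)² = Σfm² − (Σfm)²/n = 2129061 − 13366²/84 = 2275.8095
Sample variance = 2275.8095 / 83 = 27.4194
Standard deviation = √27.4194 = 5.2364

5.236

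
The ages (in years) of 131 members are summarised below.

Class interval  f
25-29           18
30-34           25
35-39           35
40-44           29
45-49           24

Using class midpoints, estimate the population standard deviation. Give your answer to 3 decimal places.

Midpoints: 27, 32, 37, 42, 47
n = 131, Σfm = 4927, mean = 37.6107
Σfm² = 190809
Σf(m − x̄)² = Σfm² − (Σfm)²/n = 190809 − 4927²/131 = 5501.1450
Population variance = 5501.1450 / 131 = 41.9935
Standard deviation = √41.9935 = 6.4802

6.480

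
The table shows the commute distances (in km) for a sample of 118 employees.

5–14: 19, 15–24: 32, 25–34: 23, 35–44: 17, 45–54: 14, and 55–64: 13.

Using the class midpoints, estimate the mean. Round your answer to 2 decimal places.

30.69

Midpoints: 9.5, 19.5, 29.5, 39.5, 49.5, 59.5
Σfm = 19×9.5 + 32×19.5 + 23×29.5 + 17×39.5 + 14×49.5 + 13×59.5 = 3621
n = Σf = 118
Mean = 3621 / 118 = 30.6864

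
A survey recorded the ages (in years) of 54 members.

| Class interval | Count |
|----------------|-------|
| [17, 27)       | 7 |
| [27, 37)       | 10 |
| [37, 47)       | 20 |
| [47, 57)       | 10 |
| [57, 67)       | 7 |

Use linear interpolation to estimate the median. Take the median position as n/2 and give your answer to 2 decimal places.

42.00

Cumulative frequencies: 7, 17, 37, 47, 54
n = 54; position = n/2 = 27.
This falls in the class [37, 47): L = 37, F = 17, f = 20, h = 10.
Median ≈ 37 + ((27 − 17) / 20) × 10 = 42.0000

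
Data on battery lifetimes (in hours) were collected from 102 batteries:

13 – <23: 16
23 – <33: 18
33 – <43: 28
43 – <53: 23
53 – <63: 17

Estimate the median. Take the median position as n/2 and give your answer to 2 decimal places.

Cumulative frequencies: 16, 34, 62, 85, 102
n = 102; position = n/2 = 51.
This falls in the class 33 – <43: L = 33, F = 34, f = 28, h = 10.
Median ≈ 33 + ((51 − 34) / 28) × 10 = 39.0714

39.07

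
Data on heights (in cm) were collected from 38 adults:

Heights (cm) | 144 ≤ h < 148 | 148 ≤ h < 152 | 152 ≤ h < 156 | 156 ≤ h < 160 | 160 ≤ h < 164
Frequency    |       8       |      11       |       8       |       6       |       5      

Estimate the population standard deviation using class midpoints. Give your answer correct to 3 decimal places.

5.264

Midpoints: 146, 150, 154, 158, 162
n = 38, Σfm = 5808, mean = 152.8421
Σfm² = 888760
Σf(m − x̄)² = Σfm² − (Σfm)²/n = 888760 − 5808²/38 = 1053.0526
Population variance = 1053.0526 / 38 = 27.7119
Standard deviation = √27.7119 = 5.2642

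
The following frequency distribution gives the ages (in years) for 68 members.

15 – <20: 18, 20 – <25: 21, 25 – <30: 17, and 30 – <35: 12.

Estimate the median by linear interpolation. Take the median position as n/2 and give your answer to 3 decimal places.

23.810

Cumulative frequencies: 18, 39, 56, 68
n = 68; position = n/2 = 34.
This falls in the class 20 – <25: L = 20, F = 18, f = 21, h = 5.
Median ≈ 20 + ((34 − 18) / 21) × 5 = 23.8095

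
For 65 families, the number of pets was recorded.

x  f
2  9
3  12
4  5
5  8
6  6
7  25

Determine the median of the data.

5

Cumulative frequencies: 9, 21, 26, 34, 40, 65
n = 65, so the median is the value in position (n+1)/2 = 33.
Position 33 falls at value 5.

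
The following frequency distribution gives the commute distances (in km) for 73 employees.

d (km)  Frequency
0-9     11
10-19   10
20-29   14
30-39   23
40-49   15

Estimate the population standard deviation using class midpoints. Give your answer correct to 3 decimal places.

Midpoints: 4.5, 14.5, 24.5, 34.5, 44.5
n = 73, Σfm = 1998.5, mean = 27.3767
Σfm² = 67808.25
Σf(m − x̄)² = Σfm² − (Σfm)²/n = 67808.25 − 1998.5²/73 = 13095.8904
Population variance = 13095.8904 / 73 = 179.3958
Standard deviation = √179.3958 = 13.3939

13.394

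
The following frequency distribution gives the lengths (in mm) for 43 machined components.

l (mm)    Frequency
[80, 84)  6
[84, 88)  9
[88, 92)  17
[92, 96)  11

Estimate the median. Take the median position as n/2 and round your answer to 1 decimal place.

Cumulative frequencies: 6, 15, 32, 43
n = 43; position = n/2 = 21.5.
This falls in the class [88, 92): L = 88, F = 15, f = 17, h = 4.
Median ≈ 88 + ((21.5 − 15) / 17) × 4 = 89.5294

89.5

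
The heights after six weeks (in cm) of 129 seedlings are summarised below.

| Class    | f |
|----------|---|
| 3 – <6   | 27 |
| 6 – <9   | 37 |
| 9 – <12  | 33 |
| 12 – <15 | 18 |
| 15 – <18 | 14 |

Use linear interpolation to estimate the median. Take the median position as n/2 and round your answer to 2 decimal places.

Cumulative frequencies: 27, 64, 97, 115, 129
n = 129; position = n/2 = 64.5.
This falls in the class 9 – <12: L = 9, F = 64, f = 33, h = 3.
Median ≈ 9 + ((64.5 − 64) / 33) × 3 = 9.0455

9.05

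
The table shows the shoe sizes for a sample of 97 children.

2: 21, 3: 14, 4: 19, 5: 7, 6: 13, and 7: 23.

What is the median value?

4

Cumulative frequencies: 21, 35, 54, 61, 74, 97
n = 97, so the median is the value in position (n+1)/2 = 49.
Position 49 falls at value 4.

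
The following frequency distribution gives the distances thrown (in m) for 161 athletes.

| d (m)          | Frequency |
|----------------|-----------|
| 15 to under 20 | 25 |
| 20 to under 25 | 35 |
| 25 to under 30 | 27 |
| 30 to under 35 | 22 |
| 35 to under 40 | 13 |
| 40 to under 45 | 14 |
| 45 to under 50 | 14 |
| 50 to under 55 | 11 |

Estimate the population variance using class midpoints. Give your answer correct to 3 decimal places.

116.525

Midpoints: 17.5, 22.5, 27.5, 32.5, 37.5, 42.5, 47.5, 52.5
n = 161, Σfm = 5007.5, mean = 31.1025
Σfm² = 174506.25
Σf(m − x̄)² = Σfm² − (Σfm)²/n = 174506.25 − 5007.5²/161 = 18760.5590
Population variance = 18760.5590 / 161 = 116.5252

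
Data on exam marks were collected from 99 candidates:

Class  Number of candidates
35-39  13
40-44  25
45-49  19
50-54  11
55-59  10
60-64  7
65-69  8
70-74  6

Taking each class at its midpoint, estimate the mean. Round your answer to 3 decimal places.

Midpoints: 37, 42, 47, 52, 57, 62, 67, 72
Σfm = 13×37 + 25×42 + 19×47 + 11×52 + 10×57 + 7×62 + 8×67 + 6×72 = 4968
n = Σf = 99
Mean = 4968 / 99 = 50.1818

50.182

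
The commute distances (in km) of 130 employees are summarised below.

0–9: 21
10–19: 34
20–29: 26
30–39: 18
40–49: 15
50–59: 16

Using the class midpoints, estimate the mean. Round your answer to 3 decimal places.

Midpoints: 4.5, 14.5, 24.5, 34.5, 44.5, 54.5
Σfm = 21×4.5 + 34×14.5 + 26×24.5 + 18×34.5 + 15×44.5 + 16×54.5 = 3385
n = Σf = 130
Mean = 3385 / 130 = 26.0385

26.038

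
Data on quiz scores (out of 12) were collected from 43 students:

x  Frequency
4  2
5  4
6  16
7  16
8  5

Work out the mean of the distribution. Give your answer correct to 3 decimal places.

6.419

Values: 4, 5, 6, 7, 8
Σfx = 2×4 + 4×5 + 16×6 + 16×7 + 5×8 = 276
n = Σf = 43
Mean = 276 / 43 = 6.4186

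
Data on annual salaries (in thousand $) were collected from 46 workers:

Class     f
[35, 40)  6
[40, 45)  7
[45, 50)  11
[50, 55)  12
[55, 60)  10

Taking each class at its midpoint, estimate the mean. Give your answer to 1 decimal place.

48.9

Midpoints: 37.5, 42.5, 47.5, 52.5, 57.5
Σfm = 6×37.5 + 7×42.5 + 11×47.5 + 12×52.5 + 10×57.5 = 2250
n = Σf = 46
Mean = 2250 / 46 = 48.9130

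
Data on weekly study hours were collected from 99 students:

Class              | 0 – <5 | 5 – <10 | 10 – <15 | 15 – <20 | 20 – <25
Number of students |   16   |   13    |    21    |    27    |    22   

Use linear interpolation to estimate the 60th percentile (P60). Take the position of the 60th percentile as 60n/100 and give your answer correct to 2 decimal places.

Cumulative frequencies: 16, 29, 50, 77, 99
n = 99; position = 60n/100 = 59.4.
This falls in the class 15 – <20: L = 15, F = 50, f = 27, h = 5.
60th percentile ≈ 15 + ((59.4 − 50) / 27) × 5 = 16.7407

16.74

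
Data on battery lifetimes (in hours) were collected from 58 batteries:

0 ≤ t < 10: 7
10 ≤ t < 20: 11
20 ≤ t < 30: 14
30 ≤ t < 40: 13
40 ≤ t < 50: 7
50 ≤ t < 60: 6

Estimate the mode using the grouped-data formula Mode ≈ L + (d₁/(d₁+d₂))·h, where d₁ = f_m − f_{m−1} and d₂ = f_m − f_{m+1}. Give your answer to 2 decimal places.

27.50

Modal class: 20 ≤ t < 30 (highest frequency 14).
d₁ = 14 − 11 = 3, d₂ = 14 − 13 = 1
Mode ≈ 20 + (3/(3+1)) × 10 = 20 + 7.5000 = 27.5000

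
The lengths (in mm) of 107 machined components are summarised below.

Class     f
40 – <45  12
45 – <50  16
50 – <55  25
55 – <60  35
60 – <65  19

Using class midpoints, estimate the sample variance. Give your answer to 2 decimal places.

38.87

Midpoints: 42.5, 47.5, 52.5, 57.5, 62.5
n = 107, Σfm = 5782.5, mean = 54.0421
Σfm² = 316618.75
Σf(m − x̄)² = Σfm² − (Σfm)²/n = 316618.75 − 5782.5²/107 = 4120.5607
Sample variance = 4120.5607 / 106 = 38.8732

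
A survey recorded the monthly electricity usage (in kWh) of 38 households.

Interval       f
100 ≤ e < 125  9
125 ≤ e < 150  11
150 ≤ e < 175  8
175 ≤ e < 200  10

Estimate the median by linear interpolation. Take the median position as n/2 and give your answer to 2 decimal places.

147.73

Cumulative frequencies: 9, 20, 28, 38
n = 38; position = n/2 = 19.
This falls in the class 125 ≤ e < 150: L = 125, F = 9, f = 11, h = 25.
Median ≈ 125 + ((19 − 9) / 11) × 25 = 147.7273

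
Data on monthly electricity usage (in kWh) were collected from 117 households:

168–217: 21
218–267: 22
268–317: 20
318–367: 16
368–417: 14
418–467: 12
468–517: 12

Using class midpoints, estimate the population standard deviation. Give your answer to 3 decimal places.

Midpoints: 192.5, 242.5, 292.5, 342.5, 392.5, 442.5, 492.5
n = 117, Σfm = 37422.5, mean = 319.8504
Σfm² = 13077081.25
Σf(m − x̄)² = Σfm² − (Σfm)²/n = 13077081.25 − 37422.5²/117 = 1107478.6325
Population variance = 1107478.6325 / 117 = 9465.6293
Standard deviation = √9465.6293 = 97.2915

97.291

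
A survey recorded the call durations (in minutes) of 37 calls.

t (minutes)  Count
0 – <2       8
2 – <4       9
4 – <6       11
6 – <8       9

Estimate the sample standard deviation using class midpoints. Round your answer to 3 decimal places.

2.188

Midpoints: 1, 3, 5, 7
n = 37, Σfm = 153, mean = 4.1351
Σfm² = 805
Σf(m − x̄)² = Σfm² − (Σfm)²/n = 805 − 153²/37 = 172.3243
Sample variance = 172.3243 / 36 = 4.7868
Standard deviation = √4.7868 = 2.1879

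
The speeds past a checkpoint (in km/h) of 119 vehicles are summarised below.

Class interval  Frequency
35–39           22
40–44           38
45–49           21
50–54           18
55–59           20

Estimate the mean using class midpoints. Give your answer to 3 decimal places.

45.992

Midpoints: 37, 42, 47, 52, 57
Σfm = 22×37 + 38×42 + 21×47 + 18×52 + 20×57 = 5473
n = Σf = 119
Mean = 5473 / 119 = 45.9916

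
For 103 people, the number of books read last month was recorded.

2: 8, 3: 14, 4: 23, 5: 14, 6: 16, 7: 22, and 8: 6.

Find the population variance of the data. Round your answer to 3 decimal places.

2.999

Values: 2, 3, 4, 5, 6, 7, 8
n = 103, Σfx = 518, mean = 5.0291
Σfx² = 2914
Σf(x − x̄)² = Σfx² − (Σfx)²/n = 2914 − 518²/103 = 308.9126
Population variance = 308.9126 / 103 = 2.9992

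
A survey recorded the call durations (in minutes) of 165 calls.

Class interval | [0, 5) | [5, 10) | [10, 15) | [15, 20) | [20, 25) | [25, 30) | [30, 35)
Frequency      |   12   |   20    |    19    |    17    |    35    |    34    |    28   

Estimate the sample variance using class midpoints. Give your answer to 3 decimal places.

Midpoints: 2.5, 7.5, 12.5, 17.5, 22.5, 27.5, 32.5
n = 165, Σfm = 3347.5, mean = 20.2879
Σfm² = 82381.25
Σf(m − x̄)² = Σfm² − (Σfm)²/n = 82381.25 − 3347.5²/165 = 14467.5758
Sample variance = 14467.5758 / 164 = 88.2169

88.217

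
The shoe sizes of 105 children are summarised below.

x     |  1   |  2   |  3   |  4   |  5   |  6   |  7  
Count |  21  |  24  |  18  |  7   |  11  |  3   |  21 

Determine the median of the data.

3

Cumulative frequencies: 21, 45, 63, 70, 81, 84, 105
n = 105, so the median is the value in position (n+1)/2 = 53.
Position 53 falls at value 3.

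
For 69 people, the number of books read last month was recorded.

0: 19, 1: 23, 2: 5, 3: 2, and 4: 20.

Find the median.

1

Cumulative frequencies: 19, 42, 47, 49, 69
n = 69, so the median is the value in position (n+1)/2 = 35.
Position 35 falls at value 1.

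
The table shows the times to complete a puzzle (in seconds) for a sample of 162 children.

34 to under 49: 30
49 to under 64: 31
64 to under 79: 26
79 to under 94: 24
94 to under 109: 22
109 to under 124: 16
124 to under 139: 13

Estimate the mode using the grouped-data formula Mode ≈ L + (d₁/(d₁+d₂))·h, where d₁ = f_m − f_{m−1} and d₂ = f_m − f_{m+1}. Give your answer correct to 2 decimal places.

Modal class: 49 to under 64 (highest frequency 31).
d₁ = 31 − 30 = 1, d₂ = 31 − 26 = 5
Mode ≈ 49 + (1/(1+5)) × 15 = 49 + 2.5000 = 51.5000

51.50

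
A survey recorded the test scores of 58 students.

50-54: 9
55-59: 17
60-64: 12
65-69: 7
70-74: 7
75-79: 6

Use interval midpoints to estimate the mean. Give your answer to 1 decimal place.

62.3

Midpoints: 52, 57, 62, 67, 72, 77
Σfm = 9×52 + 17×57 + 12×62 + 7×67 + 7×72 + 6×77 = 3616
n = Σf = 58
Mean = 3616 / 58 = 62.3448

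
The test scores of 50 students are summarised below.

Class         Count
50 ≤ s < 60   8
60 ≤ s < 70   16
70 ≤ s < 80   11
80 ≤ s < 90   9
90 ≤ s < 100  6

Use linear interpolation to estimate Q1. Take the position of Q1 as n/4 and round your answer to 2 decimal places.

62.81

Cumulative frequencies: 8, 24, 35, 44, 50
n = 50; position = n/4 = 12.5.
This falls in the class 60 ≤ s < 70: L = 60, F = 8, f = 16, h = 10.
Lower quartile ≈ 60 + ((12.5 − 8) / 16) × 10 = 62.8125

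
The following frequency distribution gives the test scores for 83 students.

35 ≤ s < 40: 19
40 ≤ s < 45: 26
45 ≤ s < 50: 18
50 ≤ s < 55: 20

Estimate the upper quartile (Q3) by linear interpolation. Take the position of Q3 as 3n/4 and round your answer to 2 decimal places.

49.79

Cumulative frequencies: 19, 45, 63, 83
n = 83; position = 3n/4 = 62.25.
This falls in the class 45 ≤ s < 50: L = 45, F = 45, f = 18, h = 5.
Upper quartile ≈ 45 + ((62.25 − 45) / 18) × 5 = 49.7917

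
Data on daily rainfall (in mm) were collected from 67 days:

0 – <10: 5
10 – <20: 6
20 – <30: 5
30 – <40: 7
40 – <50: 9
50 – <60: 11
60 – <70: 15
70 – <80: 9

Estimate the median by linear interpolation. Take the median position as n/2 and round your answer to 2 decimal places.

Cumulative frequencies: 5, 11, 16, 23, 32, 43, 58, 67
n = 67; position = n/2 = 33.5.
This falls in the class 50 – <60: L = 50, F = 32, f = 11, h = 10.
Median ≈ 50 + ((33.5 − 32) / 11) × 10 = 51.3636

51.36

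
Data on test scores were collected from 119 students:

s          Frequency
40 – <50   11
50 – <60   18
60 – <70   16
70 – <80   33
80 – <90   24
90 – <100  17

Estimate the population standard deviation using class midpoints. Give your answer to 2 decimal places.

Midpoints: 45, 55, 65, 75, 85, 95
n = 119, Σfm = 8655, mean = 72.7311
Σfm² = 656775
Σf(m − x̄)² = Σfm² − (Σfm)²/n = 656775 − 8655²/119 = 27287.3950
Population variance = 27287.3950 / 119 = 229.3058
Standard deviation = √229.3058 = 15.1428

15.14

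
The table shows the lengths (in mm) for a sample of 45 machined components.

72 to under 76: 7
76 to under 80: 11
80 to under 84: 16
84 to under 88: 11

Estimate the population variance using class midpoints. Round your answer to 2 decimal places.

16.23

Midpoints: 74, 78, 82, 86
n = 45, Σfm = 3634, mean = 80.7556
Σfm² = 294196
Σf(m − x̄)² = Σfm² − (Σfm)²/n = 294196 − 3634²/45 = 730.3111
Population variance = 730.3111 / 45 = 16.2291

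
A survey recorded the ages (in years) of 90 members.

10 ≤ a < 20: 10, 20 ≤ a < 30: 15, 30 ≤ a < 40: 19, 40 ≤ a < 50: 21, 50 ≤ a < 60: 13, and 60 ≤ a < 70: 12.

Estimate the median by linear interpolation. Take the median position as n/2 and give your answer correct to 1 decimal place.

40.5

Cumulative frequencies: 10, 25, 44, 65, 78, 90
n = 90; position = n/2 = 45.
This falls in the class 40 ≤ a < 50: L = 40, F = 44, f = 21, h = 10.
Median ≈ 40 + ((45 − 44) / 21) × 10 = 40.4762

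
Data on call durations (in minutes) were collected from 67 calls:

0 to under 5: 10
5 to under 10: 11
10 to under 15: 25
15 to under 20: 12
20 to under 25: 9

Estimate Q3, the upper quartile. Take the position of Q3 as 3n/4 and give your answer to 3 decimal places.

16.771

Cumulative frequencies: 10, 21, 46, 58, 67
n = 67; position = 3n/4 = 50.25.
This falls in the class 15 to under 20: L = 15, F = 46, f = 12, h = 5.
Upper quartile ≈ 15 + ((50.25 − 46) / 12) × 5 = 16.7708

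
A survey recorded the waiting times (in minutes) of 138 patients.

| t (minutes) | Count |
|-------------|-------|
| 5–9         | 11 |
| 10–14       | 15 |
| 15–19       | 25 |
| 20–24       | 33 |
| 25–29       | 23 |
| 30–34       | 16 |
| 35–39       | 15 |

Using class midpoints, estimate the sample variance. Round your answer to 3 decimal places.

Midpoints: 7, 12, 17, 22, 27, 32, 37
n = 138, Σfm = 3096, mean = 22.4348
Σfm² = 79582
Σf(m − x̄)² = Σfm² − (Σfm)²/n = 79582 − 3096²/138 = 10123.9130
Sample variance = 10123.9130 / 137 = 73.8972

73.897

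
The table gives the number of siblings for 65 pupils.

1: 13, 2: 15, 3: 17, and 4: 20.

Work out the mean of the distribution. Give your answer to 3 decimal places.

Values: 1, 2, 3, 4
Σfx = 13×1 + 15×2 + 17×3 + 20×4 = 174
n = Σf = 65
Mean = 174 / 65 = 2.6769

2.677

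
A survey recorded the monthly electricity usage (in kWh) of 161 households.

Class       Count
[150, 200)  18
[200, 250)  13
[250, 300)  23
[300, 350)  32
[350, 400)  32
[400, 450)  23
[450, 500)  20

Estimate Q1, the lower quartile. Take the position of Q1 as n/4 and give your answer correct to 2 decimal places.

Cumulative frequencies: 18, 31, 54, 86, 118, 141, 161
n = 161; position = n/4 = 40.25.
This falls in the class [250, 300): L = 250, F = 31, f = 23, h = 50.
Lower quartile ≈ 250 + ((40.25 − 31) / 23) × 50 = 270.1087

270.11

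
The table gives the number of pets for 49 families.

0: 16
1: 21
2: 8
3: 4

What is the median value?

1

Cumulative frequencies: 16, 37, 45, 49
n = 49, so the median is the value in position (n+1)/2 = 25.
Position 25 falls at value 1.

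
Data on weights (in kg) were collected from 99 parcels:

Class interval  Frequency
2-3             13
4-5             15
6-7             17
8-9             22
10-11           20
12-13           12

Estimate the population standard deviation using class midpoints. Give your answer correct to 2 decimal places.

Midpoints: 2.5, 4.5, 6.5, 8.5, 10.5, 12.5
n = 99, Σfm = 757.5, mean = 7.6515
Σfm² = 6772.75
Σf(m − x̄)² = Σfm² − (Σfm)²/n = 6772.75 − 757.5²/99 = 976.7273
Population variance = 976.7273 / 99 = 9.8659
Standard deviation = √9.8659 = 3.1410

3.14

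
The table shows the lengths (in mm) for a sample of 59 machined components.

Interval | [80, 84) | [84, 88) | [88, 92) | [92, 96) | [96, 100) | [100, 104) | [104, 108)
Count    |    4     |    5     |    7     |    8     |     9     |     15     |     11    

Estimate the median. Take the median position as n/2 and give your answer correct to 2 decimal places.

98.44

Cumulative frequencies: 4, 9, 16, 24, 33, 48, 59
n = 59; position = n/2 = 29.5.
This falls in the class [96, 100): L = 96, F = 24, f = 9, h = 4.
Median ≈ 96 + ((29.5 − 24) / 9) × 4 = 98.4444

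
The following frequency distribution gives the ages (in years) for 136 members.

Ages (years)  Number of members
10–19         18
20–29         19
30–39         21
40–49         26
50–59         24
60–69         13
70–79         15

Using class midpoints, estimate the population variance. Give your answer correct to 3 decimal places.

343.837

Midpoints: 14.5, 24.5, 34.5, 44.5, 54.5, 64.5, 74.5
n = 136, Σfm = 5872, mean = 43.1765
Σfm² = 300294
Σf(m − x̄)² = Σfm² − (Σfm)²/n = 300294 − 5872²/136 = 46761.7647
Population variance = 46761.7647 / 136 = 343.8365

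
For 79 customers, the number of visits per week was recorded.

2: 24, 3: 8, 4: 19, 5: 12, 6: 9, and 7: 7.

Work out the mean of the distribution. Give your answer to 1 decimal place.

Values: 2, 3, 4, 5, 6, 7
Σfx = 24×2 + 8×3 + 19×4 + 12×5 + 9×6 + 7×7 = 311
n = Σf = 79
Mean = 311 / 79 = 3.9367

3.9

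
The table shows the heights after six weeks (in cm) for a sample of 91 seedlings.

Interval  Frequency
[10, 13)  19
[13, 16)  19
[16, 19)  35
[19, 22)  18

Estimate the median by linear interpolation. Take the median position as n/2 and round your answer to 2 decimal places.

16.64

Cumulative frequencies: 19, 38, 73, 91
n = 91; position = n/2 = 45.5.
This falls in the class [16, 19): L = 16, F = 38, f = 35, h = 3.
Median ≈ 16 + ((45.5 − 38) / 35) × 3 = 16.6429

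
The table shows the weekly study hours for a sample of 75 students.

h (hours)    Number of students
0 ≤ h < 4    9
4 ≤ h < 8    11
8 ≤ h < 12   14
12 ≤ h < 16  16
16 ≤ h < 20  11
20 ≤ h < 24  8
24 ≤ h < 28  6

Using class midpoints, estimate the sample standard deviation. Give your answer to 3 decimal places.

7.078

Midpoints: 2, 6, 10, 14, 18, 22, 26
n = 75, Σfm = 978, mean = 13.0400
Σfm² = 16460
Σf(m − x̄)² = Σfm² − (Σfm)²/n = 16460 − 978²/75 = 3706.8800
Sample variance = 3706.8800 / 74 = 50.0930
Standard deviation = √50.0930 = 7.0776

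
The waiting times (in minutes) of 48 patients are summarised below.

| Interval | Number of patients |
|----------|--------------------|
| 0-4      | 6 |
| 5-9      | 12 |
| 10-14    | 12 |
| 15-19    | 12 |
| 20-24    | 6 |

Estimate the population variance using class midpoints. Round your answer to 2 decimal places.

37.50

Midpoints: 2, 7, 12, 17, 22
n = 48, Σfm = 576, mean = 12.0000
Σfm² = 8712
Σf(m − x̄)² = Σfm² − (Σfm)²/n = 8712 − 576²/48 = 1800.0000
Population variance = 1800.0000 / 48 = 37.5000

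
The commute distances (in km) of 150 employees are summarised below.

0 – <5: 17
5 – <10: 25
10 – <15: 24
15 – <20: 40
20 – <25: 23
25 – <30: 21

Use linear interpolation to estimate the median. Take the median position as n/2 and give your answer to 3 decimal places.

Cumulative frequencies: 17, 42, 66, 106, 129, 150
n = 150; position = n/2 = 75.
This falls in the class 15 – <20: L = 15, F = 66, f = 40, h = 5.
Median ≈ 15 + ((75 − 66) / 40) × 5 = 16.1250

16.125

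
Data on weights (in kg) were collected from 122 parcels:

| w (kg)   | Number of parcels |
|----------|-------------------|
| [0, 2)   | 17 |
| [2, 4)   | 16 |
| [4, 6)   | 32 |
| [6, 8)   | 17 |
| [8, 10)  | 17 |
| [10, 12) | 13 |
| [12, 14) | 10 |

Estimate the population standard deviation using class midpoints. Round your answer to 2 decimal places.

Midpoints: 1, 3, 5, 7, 9, 11, 13
n = 122, Σfm = 770, mean = 6.3115
Σfm² = 6434
Σf(m − x̄)² = Σfm² − (Σfm)²/n = 6434 − 770²/122 = 1574.1639
Population variance = 1574.1639 / 122 = 12.9030
Standard deviation = √12.9030 = 3.5921

3.59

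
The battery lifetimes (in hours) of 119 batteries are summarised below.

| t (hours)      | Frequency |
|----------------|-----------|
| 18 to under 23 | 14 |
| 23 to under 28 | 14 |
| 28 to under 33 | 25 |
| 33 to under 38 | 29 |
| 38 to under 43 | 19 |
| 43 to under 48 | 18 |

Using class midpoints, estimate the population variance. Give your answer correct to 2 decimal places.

Midpoints: 20.5, 25.5, 30.5, 35.5, 40.5, 45.5
n = 119, Σfm = 4024.5, mean = 33.8193
Σfm² = 143219.75
Σf(m − x̄)² = Σfm² − (Σfm)²/n = 143219.75 − 4024.5²/119 = 7113.8655
Population variance = 7113.8655 / 119 = 59.7804

59.78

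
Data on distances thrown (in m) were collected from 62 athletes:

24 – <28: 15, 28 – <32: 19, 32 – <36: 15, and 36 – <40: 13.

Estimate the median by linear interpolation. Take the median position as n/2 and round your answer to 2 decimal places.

31.37

Cumulative frequencies: 15, 34, 49, 62
n = 62; position = n/2 = 31.
This falls in the class 28 – <32: L = 28, F = 15, f = 19, h = 4.
Median ≈ 28 + ((31 − 15) / 19) × 4 = 31.3684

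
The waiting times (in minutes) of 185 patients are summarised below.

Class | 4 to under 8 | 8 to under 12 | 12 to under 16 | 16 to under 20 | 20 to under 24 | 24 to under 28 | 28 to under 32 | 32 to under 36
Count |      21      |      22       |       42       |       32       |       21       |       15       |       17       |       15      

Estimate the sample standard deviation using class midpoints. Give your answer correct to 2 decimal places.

8.30

Midpoints: 6, 10, 14, 18, 22, 26, 30, 34
n = 185, Σfm = 3382, mean = 18.2811
Σfm² = 74500
Σf(m − x̄)² = Σfm² − (Σfm)²/n = 74500 − 3382²/185 = 12673.3838
Sample variance = 12673.3838 / 184 = 68.8771
Standard deviation = √68.8771 = 8.2992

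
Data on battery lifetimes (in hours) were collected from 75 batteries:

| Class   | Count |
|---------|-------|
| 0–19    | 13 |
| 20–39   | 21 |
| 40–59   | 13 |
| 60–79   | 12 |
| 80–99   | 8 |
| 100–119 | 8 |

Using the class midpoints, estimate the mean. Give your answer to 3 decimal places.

Midpoints: 9.5, 29.5, 49.5, 69.5, 89.5, 109.5
Σfm = 13×9.5 + 21×29.5 + 13×49.5 + 12×69.5 + 8×89.5 + 8×109.5 = 3812.5
n = Σf = 75
Mean = 3812.5 / 75 = 50.8333

50.833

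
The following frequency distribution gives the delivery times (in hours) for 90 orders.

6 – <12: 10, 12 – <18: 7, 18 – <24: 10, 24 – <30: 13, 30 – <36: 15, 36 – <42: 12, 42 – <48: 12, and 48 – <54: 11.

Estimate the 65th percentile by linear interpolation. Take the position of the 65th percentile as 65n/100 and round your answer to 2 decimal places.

37.75

Cumulative frequencies: 10, 17, 27, 40, 55, 67, 79, 90
n = 90; position = 65n/100 = 58.5.
This falls in the class 36 – <42: L = 36, F = 55, f = 12, h = 6.
65th percentile ≈ 36 + ((58.5 − 55) / 12) × 6 = 37.7500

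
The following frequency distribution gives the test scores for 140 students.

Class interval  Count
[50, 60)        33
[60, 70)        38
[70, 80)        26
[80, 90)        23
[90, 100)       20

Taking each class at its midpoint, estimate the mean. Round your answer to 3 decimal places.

72.071

Midpoints: 55, 65, 75, 85, 95
Σfm = 33×55 + 38×65 + 26×75 + 23×85 + 20×95 = 10090
n = Σf = 140
Mean = 10090 / 140 = 72.0714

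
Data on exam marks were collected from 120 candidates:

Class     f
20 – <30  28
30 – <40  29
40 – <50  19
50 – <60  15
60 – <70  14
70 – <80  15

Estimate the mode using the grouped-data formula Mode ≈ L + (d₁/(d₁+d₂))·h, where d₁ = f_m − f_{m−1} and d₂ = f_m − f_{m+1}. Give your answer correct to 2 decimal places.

Modal class: 30 – <40 (highest frequency 29).
d₁ = 29 − 28 = 1, d₂ = 29 − 19 = 10
Mode ≈ 30 + (1/(1+10)) × 10 = 30 + 0.9091 = 30.9091

30.91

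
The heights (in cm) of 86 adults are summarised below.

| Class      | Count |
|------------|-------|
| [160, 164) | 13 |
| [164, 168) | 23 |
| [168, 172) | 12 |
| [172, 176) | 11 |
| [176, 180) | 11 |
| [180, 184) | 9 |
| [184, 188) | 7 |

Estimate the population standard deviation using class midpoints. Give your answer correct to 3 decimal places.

Midpoints: 162, 166, 170, 174, 178, 182, 186
n = 86, Σfm = 14776, mean = 171.8140
Σfm² = 2543608
Σf(m − x̄)² = Σfm² − (Σfm)²/n = 2543608 − 14776²/86 = 4885.0233
Population variance = 4885.0233 / 86 = 56.8026
Standard deviation = √56.8026 = 7.5367

7.537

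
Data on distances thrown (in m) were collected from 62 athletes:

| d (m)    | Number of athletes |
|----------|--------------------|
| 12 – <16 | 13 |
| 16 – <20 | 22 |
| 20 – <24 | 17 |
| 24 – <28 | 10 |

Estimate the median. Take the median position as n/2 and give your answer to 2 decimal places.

19.27

Cumulative frequencies: 13, 35, 52, 62
n = 62; position = n/2 = 31.
This falls in the class 16 – <20: L = 16, F = 13, f = 22, h = 4.
Median ≈ 16 + ((31 − 13) / 22) × 4 = 19.2727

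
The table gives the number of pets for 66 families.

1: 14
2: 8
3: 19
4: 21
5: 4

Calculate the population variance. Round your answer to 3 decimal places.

1.519

Values: 1, 2, 3, 4, 5
n = 66, Σfx = 191, mean = 2.8939
Σfx² = 653
Σf(x − x̄)² = Σfx² − (Σfx)²/n = 653 − 191²/66 = 100.2576
Population variance = 100.2576 / 66 = 1.5191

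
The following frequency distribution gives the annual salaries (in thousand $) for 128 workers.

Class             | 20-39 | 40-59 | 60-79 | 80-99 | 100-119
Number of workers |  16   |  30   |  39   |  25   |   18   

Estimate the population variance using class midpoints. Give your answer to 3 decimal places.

596.851

Midpoints: 29.5, 49.5, 69.5, 89.5, 109.5
n = 128, Σfm = 8876, mean = 69.3438
Σfm² = 691892
Σf(m − x̄)² = Σfm² − (Σfm)²/n = 691892 − 8876²/128 = 76396.8750
Population variance = 76396.8750 / 128 = 596.8506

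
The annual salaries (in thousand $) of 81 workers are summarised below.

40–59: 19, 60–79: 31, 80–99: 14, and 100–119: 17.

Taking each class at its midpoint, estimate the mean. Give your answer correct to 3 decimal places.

76.660

Midpoints: 49.5, 69.5, 89.5, 109.5
Σfm = 19×49.5 + 31×69.5 + 14×89.5 + 17×109.5 = 6209.5
n = Σf = 81
Mean = 6209.5 / 81 = 76.6605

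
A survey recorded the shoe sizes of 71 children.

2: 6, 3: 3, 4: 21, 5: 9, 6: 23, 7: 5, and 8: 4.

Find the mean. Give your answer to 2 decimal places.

Values: 2, 3, 4, 5, 6, 7, 8
Σfx = 6×2 + 3×3 + 21×4 + 9×5 + 23×6 + 5×7 + 4×8 = 355
n = Σf = 71
Mean = 355 / 71 = 5.0000

5.00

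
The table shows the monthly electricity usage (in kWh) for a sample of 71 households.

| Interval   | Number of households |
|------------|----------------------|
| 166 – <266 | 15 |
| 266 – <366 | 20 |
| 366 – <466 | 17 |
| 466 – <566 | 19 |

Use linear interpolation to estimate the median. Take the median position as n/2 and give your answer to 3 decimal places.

368.941

Cumulative frequencies: 15, 35, 52, 71
n = 71; position = n/2 = 35.5.
This falls in the class 366 – <466: L = 366, F = 35, f = 17, h = 100.
Median ≈ 366 + ((35.5 − 35) / 17) × 100 = 368.9412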